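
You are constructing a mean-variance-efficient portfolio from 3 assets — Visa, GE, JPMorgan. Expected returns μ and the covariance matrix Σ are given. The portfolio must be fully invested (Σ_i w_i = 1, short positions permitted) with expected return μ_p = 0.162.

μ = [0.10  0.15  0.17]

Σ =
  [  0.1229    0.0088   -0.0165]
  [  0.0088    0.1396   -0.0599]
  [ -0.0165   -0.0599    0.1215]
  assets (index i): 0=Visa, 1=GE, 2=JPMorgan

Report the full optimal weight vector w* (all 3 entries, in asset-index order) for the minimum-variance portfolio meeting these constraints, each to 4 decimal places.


x=Σ⁻¹μ = [1.0084  2.1181  2.5804]
y=Σ⁻¹𝟙 = [9.3388  13.5078  16.1581]
a=μᵀx=0.857224  b=𝟙ᵀx=5.706924  c=𝟙ᵀy=39.004684  D=ac−b²=0.866780
λ₁=(c·0.162−b)/D = (39.004684·0.162−5.706924)/0.866780 = 0.705871
λ₂=(a−b·0.162)/D = (0.857224−5.706924·0.162)/0.866780 = -0.077641
w* = 0.705871·x + -0.077641·y:
  w_0 = 0.705871·1.0084 + -0.077641·9.3388 = -0.0132  (Visa)
  w_1 = 0.705871·2.1181 + -0.077641·13.5078 = 0.4464  (GE)
  w_2 = 0.705871·2.5804 + -0.077641·16.1581 = 0.5669  (JPMorgan)
Σw_i=1.0000  μᵀw=0.1620
σ²=wᵀΣw=λ₁·μ_p+λ₂ = 0.705871·0.162 + -0.077641 = 0.036710 ≈ 0.0367

-0.0132  0.4464  0.5669


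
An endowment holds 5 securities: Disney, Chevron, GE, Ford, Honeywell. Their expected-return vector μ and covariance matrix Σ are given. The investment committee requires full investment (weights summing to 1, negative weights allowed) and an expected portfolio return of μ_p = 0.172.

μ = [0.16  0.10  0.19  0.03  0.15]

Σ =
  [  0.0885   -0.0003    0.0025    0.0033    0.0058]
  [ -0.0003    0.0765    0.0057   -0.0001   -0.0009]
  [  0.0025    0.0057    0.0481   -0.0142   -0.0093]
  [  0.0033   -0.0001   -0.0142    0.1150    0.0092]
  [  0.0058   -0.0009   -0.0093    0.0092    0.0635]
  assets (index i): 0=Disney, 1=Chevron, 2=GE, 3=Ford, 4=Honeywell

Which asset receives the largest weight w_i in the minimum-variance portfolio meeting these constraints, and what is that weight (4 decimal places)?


g=Σ⁻¹μ = [1.4806  1.0147  4.4580  0.5445  2.8154]
h=Σ⁻¹𝟙 = [9.1089  11.4384  25.3148  10.1852  17.3100]
a=μᵀg=1.624023  b=𝟙ᵀg=10.313133  c=𝟙ᵀh=73.357332  D=ac−b²=12.773238
λ₁=(c·0.172−b)/D = (73.357332·0.172−10.313133)/12.773238 = 0.180403
λ₂=(a−b·0.172)/D = (1.624023−10.313133·0.172)/12.773238 = -0.011730
w* = 0.180403·g + -0.011730·h:
  w_0 = 0.180403·1.4806 + -0.011730·9.1089 = 0.1603  (Disney)
  w_1 = 0.180403·1.0147 + -0.011730·11.4384 = 0.0489  (Chevron)
  w_2 = 0.180403·4.4580 + -0.011730·25.3148 = 0.5073  (GE)
  w_3 = 0.180403·0.5445 + -0.011730·10.1852 = -0.0212  (Ford)
  w_4 = 0.180403·2.8154 + -0.011730·17.3100 = 0.3048  (Honeywell)
Σw_i=1.0000  μᵀw=0.1720
σ²=wᵀΣw=λ₁·μ_p+λ₂ = 0.180403·0.172 + -0.011730 = 0.019299 ≈ 0.0193

GE (0.5073)


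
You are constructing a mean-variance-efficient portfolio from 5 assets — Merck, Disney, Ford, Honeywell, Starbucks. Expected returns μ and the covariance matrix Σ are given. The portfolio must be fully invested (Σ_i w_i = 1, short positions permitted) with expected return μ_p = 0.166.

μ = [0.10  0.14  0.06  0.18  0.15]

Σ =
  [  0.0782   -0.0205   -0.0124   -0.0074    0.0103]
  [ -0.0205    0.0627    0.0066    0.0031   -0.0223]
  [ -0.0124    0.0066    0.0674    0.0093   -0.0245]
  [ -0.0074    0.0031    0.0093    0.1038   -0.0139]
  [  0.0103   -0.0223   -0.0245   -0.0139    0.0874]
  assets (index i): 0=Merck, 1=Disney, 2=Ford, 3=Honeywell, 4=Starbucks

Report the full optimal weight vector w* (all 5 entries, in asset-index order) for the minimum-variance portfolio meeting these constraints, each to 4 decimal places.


g=Σ⁻¹μ = [2.3499  3.8685  1.8491  2.0586  3.2721]
h=Σ⁻¹𝟙 = [21.9058  28.8306  23.3979  11.5337  24.6094]
a=μᵀg=1.748890  b=𝟙ᵀg=13.398203  c=𝟙ᵀh=110.277302  D=ac−b²=13.350999
λ₁=(c·0.166−b)/D = (110.277302·0.166−13.398203)/13.350999 = 0.367600
λ₂=(a−b·0.166)/D = (1.748890−13.398203·0.166)/13.350999 = -0.035594
w* = 0.367600·g + -0.035594·h:
  w_0 = 0.367600·2.3499 + -0.035594·21.9058 = 0.0841  (Merck)
  w_1 = 0.367600·3.8685 + -0.035594·28.8306 = 0.3959  (Disney)
  w_2 = 0.367600·1.8491 + -0.035594·23.3979 = -0.1531  (Ford)
  w_3 = 0.367600·2.0586 + -0.035594·11.5337 = 0.3462  (Honeywell)
  w_4 = 0.367600·3.2721 + -0.035594·24.6094 = 0.3269  (Starbucks)
Σw_i=1.0000  μᵀw=0.1660
σ²=wᵀΣw=λ₁·μ_p+λ₂ = 0.367600·0.166 + -0.035594 = 0.025428 ≈ 0.0254

0.0841  0.3959  -0.1531  0.3462  0.3269


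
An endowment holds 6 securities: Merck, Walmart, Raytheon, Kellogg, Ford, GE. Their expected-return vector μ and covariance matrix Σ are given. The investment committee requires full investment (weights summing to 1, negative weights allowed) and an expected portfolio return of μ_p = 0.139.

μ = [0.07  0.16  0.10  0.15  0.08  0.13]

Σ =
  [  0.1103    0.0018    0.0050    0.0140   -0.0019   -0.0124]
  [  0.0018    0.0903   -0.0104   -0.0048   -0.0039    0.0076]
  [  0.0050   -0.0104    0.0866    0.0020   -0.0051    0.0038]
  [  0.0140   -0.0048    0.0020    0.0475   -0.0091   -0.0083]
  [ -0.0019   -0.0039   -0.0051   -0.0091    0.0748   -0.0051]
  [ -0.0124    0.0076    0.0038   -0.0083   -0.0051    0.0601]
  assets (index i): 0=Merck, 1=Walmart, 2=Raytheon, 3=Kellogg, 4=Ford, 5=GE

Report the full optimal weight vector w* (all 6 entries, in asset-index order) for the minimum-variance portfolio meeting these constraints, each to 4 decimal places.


-0.0343  0.2121  0.0809  0.4147  0.1057  0.2209

g=Σ⁻¹μ = [0.3615  1.9888  1.2786  4.0288  1.9388  2.6262]
h=Σ⁻¹𝟙 = [7.5886  12.8447  12.2610  27.1029  19.8122  21.2293]
a=μᵀg=1.572201  b=𝟙ᵀg=12.222669  c=𝟙ᵀh=100.838659  D=ac−b²=9.144985
λ₁=(c·0.139−b)/D = (100.838659·0.139−12.222669)/9.144985 = 0.196163
λ₂=(a−b·0.139)/D = (1.572201−12.222669·0.139)/9.144985 = -0.013860
w* = 0.196163·g + -0.013860·h:
  w_0 = 0.196163·0.3615 + -0.013860·7.5886 = -0.0343  (Merck)
  w_1 = 0.196163·1.9888 + -0.013860·12.8447 = 0.2121  (Walmart)
  w_2 = 0.196163·1.2786 + -0.013860·12.2610 = 0.0809  (Raytheon)
  w_3 = 0.196163·4.0288 + -0.013860·27.1029 = 0.4147  (Kellogg)
  w_4 = 0.196163·1.9388 + -0.013860·19.8122 = 0.1057  (Ford)
  w_5 = 0.196163·2.6262 + -0.013860·21.2293 = 0.2209  (GE)
Σw_i=1.0000  μᵀw=0.1390
σ²=wᵀΣw=λ₁·μ_p+λ₂ = 0.196163·0.139 + -0.013860 = 0.013407 ≈ 0.0134


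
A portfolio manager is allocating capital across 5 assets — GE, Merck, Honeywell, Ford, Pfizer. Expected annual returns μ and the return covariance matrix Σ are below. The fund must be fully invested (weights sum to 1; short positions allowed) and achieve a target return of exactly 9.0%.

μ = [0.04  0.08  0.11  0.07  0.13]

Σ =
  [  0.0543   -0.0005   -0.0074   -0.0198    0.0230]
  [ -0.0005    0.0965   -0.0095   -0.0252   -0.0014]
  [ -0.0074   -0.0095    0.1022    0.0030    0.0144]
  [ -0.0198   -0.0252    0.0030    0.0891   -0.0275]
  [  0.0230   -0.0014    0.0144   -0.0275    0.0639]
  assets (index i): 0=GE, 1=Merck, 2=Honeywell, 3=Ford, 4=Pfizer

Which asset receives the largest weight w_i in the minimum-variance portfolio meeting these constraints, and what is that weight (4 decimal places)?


Pfizer (0.2905)

x=Σ⁻¹μ = [0.5303  1.4993  0.8269  2.1003  2.5939]
y=Σ⁻¹𝟙 = [22.3031  18.5991  9.9370  26.3989  17.1509]
a=μᵀx=0.716344  b=𝟙ᵀx=7.550667  c=𝟙ᵀy=94.389066  D=ac−b²=10.602508
λ₁=(c·0.090−b)/D = (94.389066·0.090−7.550667)/10.602508 = 0.089068
λ₂=(a−b·0.090)/D = (0.716344−7.550667·0.090)/10.602508 = 0.003469
w* = 0.089068·x + 0.003469·y:
  w_0 = 0.089068·0.5303 + 0.003469·22.3031 = 0.1246  (GE)
  w_1 = 0.089068·1.4993 + 0.003469·18.5991 = 0.1981  (Merck)
  w_2 = 0.089068·0.8269 + 0.003469·9.9370 = 0.1081  (Honeywell)
  w_3 = 0.089068·2.1003 + 0.003469·26.3989 = 0.2787  (Ford)
  w_4 = 0.089068·2.5939 + 0.003469·17.1509 = 0.2905  (Pfizer)
Σw_i=1.0000  μᵀw=0.0900
σ²=wᵀΣw=λ₁·μ_p+λ₂ = 0.089068·0.090 + 0.003469 = 0.011486 ≈ 0.0115


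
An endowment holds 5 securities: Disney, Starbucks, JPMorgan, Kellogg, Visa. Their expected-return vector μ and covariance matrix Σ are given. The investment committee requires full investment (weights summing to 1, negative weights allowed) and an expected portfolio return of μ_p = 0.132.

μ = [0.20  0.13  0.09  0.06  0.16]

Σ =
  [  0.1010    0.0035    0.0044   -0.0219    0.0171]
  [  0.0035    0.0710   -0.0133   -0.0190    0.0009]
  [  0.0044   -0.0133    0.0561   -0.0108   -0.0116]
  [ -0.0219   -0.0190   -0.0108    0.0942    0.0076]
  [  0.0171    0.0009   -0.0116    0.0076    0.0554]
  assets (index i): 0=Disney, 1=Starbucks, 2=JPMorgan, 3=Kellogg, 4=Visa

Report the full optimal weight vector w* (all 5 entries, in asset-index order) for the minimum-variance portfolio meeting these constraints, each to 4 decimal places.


p=Σ⁻¹μ = [1.6607  2.7339  3.0137  1.6998  2.7289]
q=Σ⁻¹𝟙 = [8.8151  24.3729  30.5358  19.5780  18.6417]
a=μᵀp=1.497402  b=𝟙ᵀp=11.837067  c=𝟙ᵀq=101.943479  D=ac−b²=12.534189
λ₁=(c·0.132−b)/D = (101.943479·0.132−11.837067)/12.534189 = 0.129204
λ₂=(a−b·0.132)/D = (1.497402−11.837067·0.132)/12.534189 = -0.005193
w* = 0.129204·p + -0.005193·q:
  w_0 = 0.129204·1.6607 + -0.005193·8.8151 = 0.1688  (Disney)
  w_1 = 0.129204·2.7339 + -0.005193·24.3729 = 0.2267  (Starbucks)
  w_2 = 0.129204·3.0137 + -0.005193·30.5358 = 0.2308  (JPMorgan)
  w_3 = 0.129204·1.6998 + -0.005193·19.5780 = 0.1180  (Kellogg)
  w_4 = 0.129204·2.7289 + -0.005193·18.6417 = 0.2558  (Visa)
Σw_i=1.0000  μᵀw=0.1320
σ²=wᵀΣw=λ₁·μ_p+λ₂ = 0.129204·0.132 + -0.005193 = 0.011862 ≈ 0.0119

0.1688  0.2267  0.2308  0.1180  0.2558


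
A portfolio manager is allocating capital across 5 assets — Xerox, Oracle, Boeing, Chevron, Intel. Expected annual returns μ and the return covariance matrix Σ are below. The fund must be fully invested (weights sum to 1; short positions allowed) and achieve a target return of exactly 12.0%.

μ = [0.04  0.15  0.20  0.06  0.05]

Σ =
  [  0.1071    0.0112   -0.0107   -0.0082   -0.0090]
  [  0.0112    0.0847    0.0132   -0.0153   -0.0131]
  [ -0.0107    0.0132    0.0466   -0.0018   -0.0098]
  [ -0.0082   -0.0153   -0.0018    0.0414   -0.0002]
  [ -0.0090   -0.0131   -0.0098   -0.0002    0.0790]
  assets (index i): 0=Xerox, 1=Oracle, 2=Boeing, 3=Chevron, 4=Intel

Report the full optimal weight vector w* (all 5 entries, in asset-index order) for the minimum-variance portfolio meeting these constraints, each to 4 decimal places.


0.0992  0.1443  0.3609  0.2430  0.1526

g=Σ⁻¹μ = [0.9701  1.6303  4.4786  2.4463  1.5755]
h=Σ⁻¹𝟙 = [14.6584  15.0279  26.1120  33.8444  20.1450]
a=μᵀg=1.404625  b=𝟙ᵀg=11.100833  c=𝟙ᵀh=109.787700  D=ac−b²=30.982071
λ₁=(c·0.120−b)/D = (109.787700·0.120−11.100833)/30.982071 = 0.066932
λ₂=(a−b·0.120)/D = (1.404625−11.100833·0.120)/30.982071 = 0.002341
w* = 0.066932·g + 0.002341·h:
  w_0 = 0.066932·0.9701 + 0.002341·14.6584 = 0.0992  (Xerox)
  w_1 = 0.066932·1.6303 + 0.002341·15.0279 = 0.1443  (Oracle)
  w_2 = 0.066932·4.4786 + 0.002341·26.1120 = 0.3609  (Boeing)
  w_3 = 0.066932·2.4463 + 0.002341·33.8444 = 0.2430  (Chevron)
  w_4 = 0.066932·1.5755 + 0.002341·20.1450 = 0.1526  (Intel)
Σw_i=1.0000  μᵀw=0.1200
σ²=wᵀΣw=λ₁·μ_p+λ₂ = 0.066932·0.120 + 0.002341 = 0.010373 ≈ 0.0104


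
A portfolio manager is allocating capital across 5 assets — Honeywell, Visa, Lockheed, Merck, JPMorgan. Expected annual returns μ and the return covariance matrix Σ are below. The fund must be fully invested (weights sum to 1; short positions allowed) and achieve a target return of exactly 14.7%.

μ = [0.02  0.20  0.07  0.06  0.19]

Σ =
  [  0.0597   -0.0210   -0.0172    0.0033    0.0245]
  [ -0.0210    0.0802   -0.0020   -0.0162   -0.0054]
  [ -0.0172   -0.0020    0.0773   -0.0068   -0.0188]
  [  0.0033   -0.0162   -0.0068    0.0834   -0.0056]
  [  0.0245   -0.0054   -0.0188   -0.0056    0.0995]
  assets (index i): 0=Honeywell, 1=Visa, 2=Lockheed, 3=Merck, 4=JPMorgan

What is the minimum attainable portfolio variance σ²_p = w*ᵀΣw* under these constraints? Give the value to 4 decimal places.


u=Σ⁻¹μ = [1.0140  3.2904  1.9171  1.6287  2.2923]
v=Σ⁻¹𝟙 = [26.9784  24.5098  23.6743  18.3017  10.2407]
a=μᵀu=1.345826  b=𝟙ᵀu=10.142555  c=𝟙ᵀv=103.704872  D=ac−b²=36.697338
λ₁=(c·0.147−b)/D = (103.704872·0.147−10.142555)/36.697338 = 0.139031
λ₂=(a−b·0.147)/D = (1.345826−10.142555·0.147)/36.697338 = -0.003955
w* = 0.139031·u + -0.003955·v:
  w_0 = 0.139031·1.0140 + -0.003955·26.9784 = 0.0343  (Honeywell)
  w_1 = 0.139031·3.2904 + -0.003955·24.5098 = 0.3605  (Visa)
  w_2 = 0.139031·1.9171 + -0.003955·23.6743 = 0.1729  (Lockheed)
  w_3 = 0.139031·1.6287 + -0.003955·18.3017 = 0.1541  (Merck)
  w_4 = 0.139031·2.2923 + -0.003955·10.2407 = 0.2782  (JPMorgan)
Σw_i=1.0000  μᵀw=0.1470
σ²=wᵀΣw=λ₁·μ_p+λ₂ = 0.139031·0.147 + -0.003955 = 0.016483 ≈ 0.0165

0.0165


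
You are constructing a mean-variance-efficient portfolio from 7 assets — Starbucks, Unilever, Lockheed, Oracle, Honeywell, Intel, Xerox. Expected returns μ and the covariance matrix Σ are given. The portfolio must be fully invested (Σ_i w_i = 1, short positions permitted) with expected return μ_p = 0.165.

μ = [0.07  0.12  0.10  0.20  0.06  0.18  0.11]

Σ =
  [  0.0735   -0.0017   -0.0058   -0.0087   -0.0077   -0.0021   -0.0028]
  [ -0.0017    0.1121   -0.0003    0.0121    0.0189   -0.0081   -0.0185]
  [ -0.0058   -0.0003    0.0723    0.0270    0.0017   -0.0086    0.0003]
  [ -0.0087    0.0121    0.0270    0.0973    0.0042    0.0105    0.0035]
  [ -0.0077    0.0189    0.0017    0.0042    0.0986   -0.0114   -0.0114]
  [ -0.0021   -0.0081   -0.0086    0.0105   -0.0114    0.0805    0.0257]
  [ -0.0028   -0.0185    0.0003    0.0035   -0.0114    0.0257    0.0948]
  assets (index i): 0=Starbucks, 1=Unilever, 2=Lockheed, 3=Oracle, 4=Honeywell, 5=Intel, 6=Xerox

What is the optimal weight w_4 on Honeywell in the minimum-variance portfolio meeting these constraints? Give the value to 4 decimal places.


x=Σ⁻¹μ = [1.4167  1.1121  1.2102  1.4099  0.7757  2.1622  0.8704]
y=Σ⁻¹𝟙 = [17.5395  9.4471  14.9547  4.1971  12.0135  13.2068  10.5722]
a=μᵀx=1.167117  b=𝟙ᵀx=8.957279  c=𝟙ᵀy=81.930915  D=ac−b²=15.390091
λ₁=(c·0.165−b)/D = (81.930915·0.165−8.957279)/15.390091 = 0.296380
λ₂=(a−b·0.165)/D = (1.167117−8.957279·0.165)/15.390091 = -0.020197
w* = 0.296380·x + -0.020197·y:
  w_0 = 0.296380·1.4167 + -0.020197·17.5395 = 0.0656  (Starbucks)
  w_1 = 0.296380·1.1121 + -0.020197·9.4471 = 0.1388  (Unilever)
  w_2 = 0.296380·1.2102 + -0.020197·14.9547 = 0.0566  (Lockheed)
  w_3 = 0.296380·1.4099 + -0.020197·4.1971 = 0.3331  (Oracle)
  w_4 = 0.296380·0.7757 + -0.020197·12.0135 = -0.0127  (Honeywell)
  w_5 = 0.296380·2.1622 + -0.020197·13.2068 = 0.3741  (Intel)
  w_6 = 0.296380·0.8704 + -0.020197·10.5722 = 0.0445  (Xerox)
Σw_i=1.0000  μᵀw=0.1650
σ²=wᵀΣw=λ₁·μ_p+λ₂ = 0.296380·0.165 + -0.020197 = 0.028706 ≈ 0.0287

-0.0127


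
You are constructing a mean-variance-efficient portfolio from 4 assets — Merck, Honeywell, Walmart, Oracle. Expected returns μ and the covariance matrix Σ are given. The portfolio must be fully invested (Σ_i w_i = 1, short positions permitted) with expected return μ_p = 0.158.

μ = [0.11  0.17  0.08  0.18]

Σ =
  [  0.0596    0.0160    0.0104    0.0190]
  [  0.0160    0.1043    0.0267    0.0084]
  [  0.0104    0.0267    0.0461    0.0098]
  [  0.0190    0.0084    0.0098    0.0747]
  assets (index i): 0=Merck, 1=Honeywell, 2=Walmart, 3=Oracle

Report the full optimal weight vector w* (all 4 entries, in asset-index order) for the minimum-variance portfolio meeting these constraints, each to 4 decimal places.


0.1726  0.2907  0.0701  0.4666

g=Σ⁻¹μ = [0.7995  1.2405  0.4085  2.0132]
h=Σ⁻¹𝟙 = [10.5203  3.3015  15.6447  8.2873]
a=μᵀg=0.693897  b=𝟙ᵀg=4.461788  c=𝟙ᵀh=37.753893  D=ac−b²=6.289742
λ₁=(c·0.158−b)/D = (37.753893·0.158−4.461788)/6.289742 = 0.239012
λ₂=(a−b·0.158)/D = (0.693897−4.461788·0.158)/6.289742 = -0.001759
w* = 0.239012·g + -0.001759·h:
  w_0 = 0.239012·0.7995 + -0.001759·10.5203 = 0.1726  (Merck)
  w_1 = 0.239012·1.2405 + -0.001759·3.3015 = 0.2907  (Honeywell)
  w_2 = 0.239012·0.4085 + -0.001759·15.6447 = 0.0701  (Walmart)
  w_3 = 0.239012·2.0132 + -0.001759·8.2873 = 0.4666  (Oracle)
Σw_i=1.0000  μᵀw=0.1580
σ²=wᵀΣw=λ₁·μ_p+λ₂ = 0.239012·0.158 + -0.001759 = 0.036005 ≈ 0.0360


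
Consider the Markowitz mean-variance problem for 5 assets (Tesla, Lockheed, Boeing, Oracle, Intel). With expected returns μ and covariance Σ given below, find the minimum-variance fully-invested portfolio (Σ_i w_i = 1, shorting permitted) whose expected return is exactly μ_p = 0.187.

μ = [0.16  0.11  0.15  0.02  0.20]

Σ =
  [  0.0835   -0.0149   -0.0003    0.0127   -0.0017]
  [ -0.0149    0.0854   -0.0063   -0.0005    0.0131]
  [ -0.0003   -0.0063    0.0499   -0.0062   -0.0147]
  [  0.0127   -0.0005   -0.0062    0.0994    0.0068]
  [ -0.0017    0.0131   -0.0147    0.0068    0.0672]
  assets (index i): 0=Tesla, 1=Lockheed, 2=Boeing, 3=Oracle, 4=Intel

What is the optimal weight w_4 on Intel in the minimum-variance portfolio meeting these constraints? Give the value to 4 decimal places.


x=Σ⁻¹μ = [2.2728  1.4328  4.2815  -0.0679  3.6978]
y=Σ⁻¹𝟙 = [13.4817  13.4540  28.1926  8.9421  17.8615]
a=μᵀx=1.901691  b=𝟙ᵀx=11.617060  c=𝟙ᵀy=81.932008  D=ac−b²=20.853302
λ₁=(c·0.187−b)/D = (81.932008·0.187−11.617060)/20.853302 = 0.177633
λ₂=(a−b·0.187)/D = (1.901691−11.617060·0.187)/20.853302 = -0.012981
w* = 0.177633·x + -0.012981·y:
  w_0 = 0.177633·2.2728 + -0.012981·13.4817 = 0.2287  (Tesla)
  w_1 = 0.177633·1.4328 + -0.012981·13.4540 = 0.0799  (Lockheed)
  w_2 = 0.177633·4.2815 + -0.012981·28.1926 = 0.3946  (Boeing)
  w_3 = 0.177633·-0.0679 + -0.012981·8.9421 = -0.1281  (Oracle)
  w_4 = 0.177633·3.6978 + -0.012981·17.8615 = 0.4250  (Intel)
Σw_i=1.0000  μᵀw=0.1870
σ²=wᵀΣw=λ₁·μ_p+λ₂ = 0.177633·0.187 + -0.012981 = 0.020236 ≈ 0.0202

0.4250


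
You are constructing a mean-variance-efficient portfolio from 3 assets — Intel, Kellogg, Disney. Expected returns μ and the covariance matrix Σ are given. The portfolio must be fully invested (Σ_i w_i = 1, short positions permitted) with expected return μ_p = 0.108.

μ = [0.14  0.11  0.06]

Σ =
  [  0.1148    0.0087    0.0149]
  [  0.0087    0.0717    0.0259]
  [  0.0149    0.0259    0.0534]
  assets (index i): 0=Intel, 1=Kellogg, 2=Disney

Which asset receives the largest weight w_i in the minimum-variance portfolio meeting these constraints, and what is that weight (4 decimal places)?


Kellogg (0.4225)

p=Σ⁻¹μ = [1.0962  1.3407  0.1675]
q=Σ⁻¹𝟙 = [6.4024  8.5486  12.7939]
a=μᵀp=0.310986  b=𝟙ᵀp=2.604322  c=𝟙ᵀq=27.744953  D=ac−b²=1.845802
λ₁=(c·0.108−b)/D = (27.744953·0.108−2.604322)/1.845802 = 0.212446
λ₂=(a−b·0.108)/D = (0.310986−2.604322·0.108)/1.845802 = 0.016101
w* = 0.212446·p + 0.016101·q:
  w_0 = 0.212446·1.0962 + 0.016101·6.4024 = 0.3360  (Intel)
  w_1 = 0.212446·1.3407 + 0.016101·8.5486 = 0.4225  (Kellogg)
  w_2 = 0.212446·0.1675 + 0.016101·12.7939 = 0.2416  (Disney)
Σw_i=1.0000  μᵀw=0.1080
σ²=wᵀΣw=λ₁·μ_p+λ₂ = 0.212446·0.108 + 0.016101 = 0.039045 ≈ 0.0390


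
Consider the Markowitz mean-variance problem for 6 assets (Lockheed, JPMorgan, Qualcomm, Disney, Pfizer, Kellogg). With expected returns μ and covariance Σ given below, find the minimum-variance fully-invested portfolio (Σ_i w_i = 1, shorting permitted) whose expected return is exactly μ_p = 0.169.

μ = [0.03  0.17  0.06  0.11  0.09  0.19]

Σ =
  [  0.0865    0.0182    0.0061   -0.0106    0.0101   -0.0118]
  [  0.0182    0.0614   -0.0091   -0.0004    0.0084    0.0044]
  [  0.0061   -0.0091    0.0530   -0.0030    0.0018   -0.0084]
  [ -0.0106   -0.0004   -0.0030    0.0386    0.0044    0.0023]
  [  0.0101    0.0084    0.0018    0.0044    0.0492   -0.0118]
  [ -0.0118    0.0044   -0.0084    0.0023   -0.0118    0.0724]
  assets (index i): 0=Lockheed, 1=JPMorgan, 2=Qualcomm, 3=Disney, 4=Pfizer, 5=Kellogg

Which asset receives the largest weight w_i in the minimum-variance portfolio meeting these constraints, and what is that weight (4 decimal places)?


p=Σ⁻¹μ = [0.1824  2.5988  2.1180  2.7189  1.7321  2.9378]
q=Σ⁻¹𝟙 = [11.2341  12.9351  23.8876  27.8657  17.1299  19.5351]
a=μᵀp=1.587482  b=𝟙ᵀp=12.287838  c=𝟙ᵀq=112.587434  D=ac−b²=27.739558
λ₁=(c·0.169−b)/D = (112.587434·0.169−12.287838)/27.739558 = 0.242954
λ₂=(a−b·0.169)/D = (1.587482−12.287838·0.169)/27.739558 = -0.017634
w* = 0.242954·p + -0.017634·q:
  w_0 = 0.242954·0.1824 + -0.017634·11.2341 = -0.1538  (Lockheed)
  w_1 = 0.242954·2.5988 + -0.017634·12.9351 = 0.4033  (JPMorgan)
  w_2 = 0.242954·2.1180 + -0.017634·23.8876 = 0.0933  (Qualcomm)
  w_3 = 0.242954·2.7189 + -0.017634·27.8657 = 0.1692  (Disney)
  w_4 = 0.242954·1.7321 + -0.017634·17.1299 = 0.1187  (Pfizer)
  w_5 = 0.242954·2.9378 + -0.017634·19.5351 = 0.3693  (Kellogg)
Σw_i=1.0000  μᵀw=0.1690
σ²=wᵀΣw=λ₁·μ_p+λ₂ = 0.242954·0.169 + -0.017634 = 0.023425 ≈ 0.0234

JPMorgan (0.4033)


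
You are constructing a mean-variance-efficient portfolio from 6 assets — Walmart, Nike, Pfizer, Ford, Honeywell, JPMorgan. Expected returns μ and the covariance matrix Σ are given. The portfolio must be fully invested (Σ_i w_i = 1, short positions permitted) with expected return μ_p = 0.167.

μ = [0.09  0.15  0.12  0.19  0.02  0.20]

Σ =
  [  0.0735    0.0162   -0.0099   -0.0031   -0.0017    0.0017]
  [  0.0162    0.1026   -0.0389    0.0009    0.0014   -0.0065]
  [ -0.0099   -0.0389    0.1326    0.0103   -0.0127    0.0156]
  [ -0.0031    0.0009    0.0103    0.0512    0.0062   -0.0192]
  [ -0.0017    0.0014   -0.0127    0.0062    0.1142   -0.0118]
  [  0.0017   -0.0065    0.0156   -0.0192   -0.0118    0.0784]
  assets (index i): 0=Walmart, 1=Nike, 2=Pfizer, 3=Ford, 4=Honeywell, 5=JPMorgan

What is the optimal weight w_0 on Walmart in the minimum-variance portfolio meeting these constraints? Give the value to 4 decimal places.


g=Σ⁻¹μ = [1.0633  1.7513  0.6976  4.9888  0.3701  3.8118]
h=Σ⁻¹𝟙 = [12.9935  11.9174  8.8641  24.2641  10.4577  19.2138]
a=μᵀg=2.159731  b=𝟙ᵀg=12.682832  c=𝟙ᵀh=87.710709  D=ac−b²=28.577358
λ₁=(c·0.167−b)/D = (87.710709·0.167−12.682832)/28.577358 = 0.068756
λ₂=(a−b·0.167)/D = (2.159731−12.682832·0.167)/28.577358 = 0.001459
w* = 0.068756·g + 0.001459·h:
  w_0 = 0.068756·1.0633 + 0.001459·12.9935 = 0.0921  (Walmart)
  w_1 = 0.068756·1.7513 + 0.001459·11.9174 = 0.1378  (Nike)
  w_2 = 0.068756·0.6976 + 0.001459·8.8641 = 0.0609  (Pfizer)
  w_3 = 0.068756·4.9888 + 0.001459·24.2641 = 0.3784  (Ford)
  w_4 = 0.068756·0.3701 + 0.001459·10.4577 = 0.0407  (Honeywell)
  w_5 = 0.068756·3.8118 + 0.001459·19.2138 = 0.2901  (JPMorgan)
Σw_i=1.0000  μᵀw=0.1670
σ²=wᵀΣw=λ₁·μ_p+λ₂ = 0.068756·0.167 + 0.001459 = 0.012941 ≈ 0.0129

0.0921


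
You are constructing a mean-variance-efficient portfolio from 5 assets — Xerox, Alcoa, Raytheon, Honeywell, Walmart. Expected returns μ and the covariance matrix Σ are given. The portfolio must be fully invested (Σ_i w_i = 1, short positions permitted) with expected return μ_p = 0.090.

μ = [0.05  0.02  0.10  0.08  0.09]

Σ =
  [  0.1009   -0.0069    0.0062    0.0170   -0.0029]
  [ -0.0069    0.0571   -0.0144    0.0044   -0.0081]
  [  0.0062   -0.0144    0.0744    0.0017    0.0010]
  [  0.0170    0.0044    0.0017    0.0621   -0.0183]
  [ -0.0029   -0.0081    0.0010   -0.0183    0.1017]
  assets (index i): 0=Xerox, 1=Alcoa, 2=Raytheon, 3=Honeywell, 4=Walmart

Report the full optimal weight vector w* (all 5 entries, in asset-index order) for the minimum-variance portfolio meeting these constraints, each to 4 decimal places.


x=Σ⁻¹μ = [0.2476  0.7975  1.4277  1.4809  1.2080]
y=Σ⁻¹𝟙 = [8.2110  23.5750  16.7557  16.0486  14.6677]
a=μᵀx=0.398286  b=𝟙ᵀx=5.161594  c=𝟙ᵀy=79.257933  D=ac−b²=4.925262
λ₁=(c·0.090−b)/D = (79.257933·0.090−5.161594)/4.925262 = 0.400308
λ₂=(a−b·0.090)/D = (0.398286−5.161594·0.090)/4.925262 = -0.013453
w* = 0.400308·x + -0.013453·y:
  w_0 = 0.400308·0.2476 + -0.013453·8.2110 = -0.0114  (Xerox)
  w_1 = 0.400308·0.7975 + -0.013453·23.5750 = 0.0021  (Alcoa)
  w_2 = 0.400308·1.4277 + -0.013453·16.7557 = 0.3461  (Raytheon)
  w_3 = 0.400308·1.4809 + -0.013453·16.0486 = 0.3769  (Honeywell)
  w_4 = 0.400308·1.2080 + -0.013453·14.6677 = 0.2862  (Walmart)
Σw_i=1.0000  μᵀw=0.0900
σ²=wᵀΣw=λ₁·μ_p+λ₂ = 0.400308·0.090 + -0.013453 = 0.022575 ≈ 0.0226

-0.0114  0.0021  0.3461  0.3769  0.2862


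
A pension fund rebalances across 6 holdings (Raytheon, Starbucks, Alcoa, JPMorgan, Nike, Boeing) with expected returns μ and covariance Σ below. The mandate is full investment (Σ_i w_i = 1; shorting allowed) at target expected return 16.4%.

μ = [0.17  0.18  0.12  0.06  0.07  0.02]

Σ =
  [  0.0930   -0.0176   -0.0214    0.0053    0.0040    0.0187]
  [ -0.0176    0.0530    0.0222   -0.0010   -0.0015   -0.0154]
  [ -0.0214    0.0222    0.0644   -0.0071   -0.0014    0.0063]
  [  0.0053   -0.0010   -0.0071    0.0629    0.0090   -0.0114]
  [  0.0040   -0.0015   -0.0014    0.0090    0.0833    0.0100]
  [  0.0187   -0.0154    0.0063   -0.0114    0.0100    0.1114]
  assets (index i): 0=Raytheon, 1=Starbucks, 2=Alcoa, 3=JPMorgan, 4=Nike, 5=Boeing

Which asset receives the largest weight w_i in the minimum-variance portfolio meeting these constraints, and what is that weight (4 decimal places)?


Starbucks (0.4539)

g=Σ⁻¹μ = [2.7893  3.7377  1.5985  0.8912  0.6842  0.1674]
h=Σ⁻¹𝟙 = [14.7627  21.1374  14.2868  17.0579  8.9264  9.5569]
a=μᵀg=1.443498  b=𝟙ᵀg=9.868256  c=𝟙ᵀh=85.728076  D=ac−b²=26.365816
λ₁=(c·0.164−b)/D = (85.728076·0.164−9.868256)/26.365816 = 0.158961
λ₂=(a−b·0.164)/D = (1.443498−9.868256·0.164)/26.365816 = -0.006633
w* = 0.158961·g + -0.006633·h:
  w_0 = 0.158961·2.7893 + -0.006633·14.7627 = 0.3455  (Raytheon)
  w_1 = 0.158961·3.7377 + -0.006633·21.1374 = 0.4539  (Starbucks)
  w_2 = 0.158961·1.5985 + -0.006633·14.2868 = 0.1593  (Alcoa)
  w_3 = 0.158961·0.8912 + -0.006633·17.0579 = 0.0285  (JPMorgan)
  w_4 = 0.158961·0.6842 + -0.006633·8.9264 = 0.0495  (Nike)
  w_5 = 0.158961·0.1674 + -0.006633·9.5569 = -0.0368  (Boeing)
Σw_i=1.0000  μᵀw=0.1640
σ²=wᵀΣw=λ₁·μ_p+λ₂ = 0.158961·0.164 + -0.006633 = 0.019436 ≈ 0.0194


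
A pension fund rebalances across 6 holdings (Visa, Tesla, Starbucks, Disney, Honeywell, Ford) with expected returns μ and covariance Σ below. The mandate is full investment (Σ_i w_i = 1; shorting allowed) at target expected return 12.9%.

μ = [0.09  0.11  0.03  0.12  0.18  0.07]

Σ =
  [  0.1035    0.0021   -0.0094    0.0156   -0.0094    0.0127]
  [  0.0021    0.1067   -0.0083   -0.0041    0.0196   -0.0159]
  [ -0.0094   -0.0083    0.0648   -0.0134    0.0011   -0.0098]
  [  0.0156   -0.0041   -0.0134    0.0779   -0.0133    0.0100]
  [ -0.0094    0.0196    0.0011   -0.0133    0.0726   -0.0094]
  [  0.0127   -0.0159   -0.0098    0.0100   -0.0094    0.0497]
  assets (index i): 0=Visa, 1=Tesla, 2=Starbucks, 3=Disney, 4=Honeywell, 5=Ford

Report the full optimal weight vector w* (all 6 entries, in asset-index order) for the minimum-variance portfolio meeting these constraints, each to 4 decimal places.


0.0729  0.0796  0.0524  0.2361  0.4059  0.1531

u=Σ⁻¹μ = [0.7045  0.9538  1.3317  1.9222  2.8985  1.9576]
v=Σ⁻¹𝟙 = [7.5414  12.6766  25.2557  15.7961  17.3789  27.3378]
a=μᵀu=1.097691  b=𝟙ᵀu=9.768205  c=𝟙ᵀv=105.986464  D=ac−b²=20.922562
λ₁=(c·0.129−b)/D = (105.986464·0.129−9.768205)/20.922562 = 0.186595
λ₂=(a−b·0.129)/D = (1.097691−9.768205·0.129)/20.922562 = -0.007762
w* = 0.186595·u + -0.007762·v:
  w_0 = 0.186595·0.7045 + -0.007762·7.5414 = 0.0729  (Visa)
  w_1 = 0.186595·0.9538 + -0.007762·12.6766 = 0.0796  (Tesla)
  w_2 = 0.186595·1.3317 + -0.007762·25.2557 = 0.0524  (Starbucks)
  w_3 = 0.186595·1.9222 + -0.007762·15.7961 = 0.2361  (Disney)
  w_4 = 0.186595·2.8985 + -0.007762·17.3789 = 0.4059  (Honeywell)
  w_5 = 0.186595·1.9576 + -0.007762·27.3378 = 0.1531  (Ford)
Σw_i=1.0000  μᵀw=0.1290
σ²=wᵀΣw=λ₁·μ_p+λ₂ = 0.186595·0.129 + -0.007762 = 0.016308 ≈ 0.0163


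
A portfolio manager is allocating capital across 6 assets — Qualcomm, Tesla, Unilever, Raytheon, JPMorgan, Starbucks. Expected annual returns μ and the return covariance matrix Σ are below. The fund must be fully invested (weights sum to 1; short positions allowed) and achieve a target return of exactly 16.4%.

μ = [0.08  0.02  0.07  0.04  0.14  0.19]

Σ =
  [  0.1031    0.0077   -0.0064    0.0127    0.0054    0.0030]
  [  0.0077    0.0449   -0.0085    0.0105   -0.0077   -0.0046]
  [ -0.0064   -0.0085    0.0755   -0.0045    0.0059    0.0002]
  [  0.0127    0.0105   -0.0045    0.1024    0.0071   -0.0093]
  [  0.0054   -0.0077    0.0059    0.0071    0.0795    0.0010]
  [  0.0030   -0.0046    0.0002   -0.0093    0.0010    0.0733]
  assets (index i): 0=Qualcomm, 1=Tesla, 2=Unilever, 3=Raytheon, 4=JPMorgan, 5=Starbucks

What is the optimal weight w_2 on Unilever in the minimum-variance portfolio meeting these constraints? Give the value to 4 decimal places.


0.0706

u=Σ⁻¹μ = [0.5482  1.0053  0.9715  0.3869  1.6811  2.6562]
v=Σ⁻¹𝟙 = [6.7036  26.2012  16.1855  7.5163  12.5904  15.7502]
a=μᵀu=0.887475  b=𝟙ᵀu=7.249146  c=𝟙ᵀv=84.947237  D=ac−b²=22.838447
λ₁=(c·0.164−b)/D = (84.947237·0.164−7.249146)/22.838447 = 0.292586
λ₂=(a−b·0.164)/D = (0.887475−7.249146·0.164)/22.838447 = -0.013196
w* = 0.292586·u + -0.013196·v:
  w_0 = 0.292586·0.5482 + -0.013196·6.7036 = 0.0719  (Qualcomm)
  w_1 = 0.292586·1.0053 + -0.013196·26.2012 = -0.0516  (Tesla)
  w_2 = 0.292586·0.9715 + -0.013196·16.1855 = 0.0706  (Unilever)
  w_3 = 0.292586·0.3869 + -0.013196·7.5163 = 0.0140  (Raytheon)
  w_4 = 0.292586·1.6811 + -0.013196·12.5904 = 0.3257  (JPMorgan)
  w_5 = 0.292586·2.6562 + -0.013196·15.7502 = 0.5693  (Starbucks)
Σw_i=1.0000  μᵀw=0.1640
σ²=wᵀΣw=λ₁·μ_p+λ₂ = 0.292586·0.164 + -0.013196 = 0.034788 ≈ 0.0348


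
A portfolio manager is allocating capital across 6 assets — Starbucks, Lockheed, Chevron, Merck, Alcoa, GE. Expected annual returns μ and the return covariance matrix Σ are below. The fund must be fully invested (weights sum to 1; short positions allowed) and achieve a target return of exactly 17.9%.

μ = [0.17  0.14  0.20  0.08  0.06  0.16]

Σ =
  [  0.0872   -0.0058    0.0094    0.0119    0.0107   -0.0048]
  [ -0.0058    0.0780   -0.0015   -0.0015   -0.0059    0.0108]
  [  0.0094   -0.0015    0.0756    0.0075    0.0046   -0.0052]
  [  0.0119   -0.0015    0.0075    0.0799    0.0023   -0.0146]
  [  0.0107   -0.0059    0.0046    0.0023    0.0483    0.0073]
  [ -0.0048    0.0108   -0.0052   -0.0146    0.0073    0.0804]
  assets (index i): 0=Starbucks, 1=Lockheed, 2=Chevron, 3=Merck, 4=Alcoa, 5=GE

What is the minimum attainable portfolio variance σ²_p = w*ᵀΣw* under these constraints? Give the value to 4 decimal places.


u=Σ⁻¹μ = [1.7313  1.7270  2.4926  0.9209  0.4638  2.1478]
v=Σ⁻¹𝟙 = [8.0851  13.4246  11.0925  12.3215  17.0162  12.5271]
a=μᵀu=1.479777  b=𝟙ᵀu=9.483442  c=𝟙ᵀv=74.467008  D=ac−b²=20.258908
λ₁=(c·0.179−b)/D = (74.467008·0.179−9.483442)/20.258908 = 0.189850
λ₂=(a−b·0.179)/D = (1.479777−9.483442·0.179)/20.258908 = -0.010749
w* = 0.189850·u + -0.010749·v:
  w_0 = 0.189850·1.7313 + -0.010749·8.0851 = 0.2418  (Starbucks)
  w_1 = 0.189850·1.7270 + -0.010749·13.4246 = 0.1836  (Lockheed)
  w_2 = 0.189850·2.4926 + -0.010749·11.0925 = 0.3540  (Chevron)
  w_3 = 0.189850·0.9209 + -0.010749·12.3215 = 0.0424  (Merck)
  w_4 = 0.189850·0.4638 + -0.010749·17.0162 = -0.0949  (Alcoa)
  w_5 = 0.189850·2.1478 + -0.010749·12.5271 = 0.2731  (GE)
Σw_i=1.0000  μᵀw=0.1790
σ²=wᵀΣw=λ₁·μ_p+λ₂ = 0.189850·0.179 + -0.010749 = 0.023234 ≈ 0.0232

0.0232


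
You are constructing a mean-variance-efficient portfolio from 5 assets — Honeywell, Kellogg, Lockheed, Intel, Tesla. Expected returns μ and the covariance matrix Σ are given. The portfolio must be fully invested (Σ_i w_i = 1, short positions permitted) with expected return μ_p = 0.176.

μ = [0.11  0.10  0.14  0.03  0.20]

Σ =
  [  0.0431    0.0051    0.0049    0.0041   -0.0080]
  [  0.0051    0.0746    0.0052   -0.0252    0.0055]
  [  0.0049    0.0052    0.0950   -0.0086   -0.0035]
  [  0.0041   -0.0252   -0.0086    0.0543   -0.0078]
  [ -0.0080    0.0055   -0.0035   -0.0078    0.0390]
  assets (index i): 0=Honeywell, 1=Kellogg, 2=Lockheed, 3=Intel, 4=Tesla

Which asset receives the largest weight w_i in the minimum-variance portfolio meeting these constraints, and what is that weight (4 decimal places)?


g=Σ⁻¹μ = [3.1665  1.2427  1.6536  2.0366  6.1582]
h=Σ⁻¹𝟙 = [22.9084  19.4289  12.5464  32.7578  35.2777]
a=μᵀg=1.996825  b=𝟙ᵀg=14.257584  c=𝟙ᵀh=122.919184  D=ac−b²=42.169364
λ₁=(c·0.176−b)/D = (122.919184·0.176−14.257584)/42.169364 = 0.174918
λ₂=(a−b·0.176)/D = (1.996825−14.257584·0.176)/42.169364 = -0.012154
w* = 0.174918·g + -0.012154·h:
  w_0 = 0.174918·3.1665 + -0.012154·22.9084 = 0.2755  (Honeywell)
  w_1 = 0.174918·1.2427 + -0.012154·19.4289 = -0.0188  (Kellogg)
  w_2 = 0.174918·1.6536 + -0.012154·12.5464 = 0.1368  (Lockheed)
  w_3 = 0.174918·2.0366 + -0.012154·32.7578 = -0.0419  (Intel)
  w_4 = 0.174918·6.1582 + -0.012154·35.2777 = 0.6484  (Tesla)
Σw_i=1.0000  μᵀw=0.1760
σ²=wᵀΣw=λ₁·μ_p+λ₂ = 0.174918·0.176 + -0.012154 = 0.018632 ≈ 0.0186

Tesla (0.6484)


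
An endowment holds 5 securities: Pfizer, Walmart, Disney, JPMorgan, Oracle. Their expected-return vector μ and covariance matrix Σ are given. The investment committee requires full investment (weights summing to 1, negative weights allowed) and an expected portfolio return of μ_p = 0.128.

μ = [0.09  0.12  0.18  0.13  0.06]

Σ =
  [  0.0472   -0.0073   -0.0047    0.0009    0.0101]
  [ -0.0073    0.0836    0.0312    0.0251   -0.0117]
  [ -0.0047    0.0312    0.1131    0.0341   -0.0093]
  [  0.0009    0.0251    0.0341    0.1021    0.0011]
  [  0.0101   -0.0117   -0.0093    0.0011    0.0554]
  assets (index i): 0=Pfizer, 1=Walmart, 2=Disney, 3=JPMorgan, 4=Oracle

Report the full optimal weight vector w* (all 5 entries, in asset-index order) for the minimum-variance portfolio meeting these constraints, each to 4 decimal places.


p=Σ⁻¹μ = [1.9489  1.1252  1.2977  0.5334  1.1726]
q=Σ⁻¹𝟙 = [19.8197  12.5689  6.4220  4.1900  18.0865]
a=μᵀp=0.683718  b=𝟙ᵀp=6.077895  c=𝟙ᵀq=61.087149  D=ac−b²=4.825557
λ₁=(c·0.128−b)/D = (61.087149·0.128−6.077895)/4.825557 = 0.360841
λ₂=(a−b·0.128)/D = (0.683718−6.077895·0.128)/4.825557 = -0.019532
w* = 0.360841·p + -0.019532·q:
  w_0 = 0.360841·1.9489 + -0.019532·19.8197 = 0.3161  (Pfizer)
  w_1 = 0.360841·1.1252 + -0.019532·12.5689 = 0.1605  (Walmart)
  w_2 = 0.360841·1.2977 + -0.019532·6.4220 = 0.3428  (Disney)
  w_3 = 0.360841·0.5334 + -0.019532·4.1900 = 0.1106  (JPMorgan)
  w_4 = 0.360841·1.1726 + -0.019532·18.0865 = 0.0699  (Oracle)
Σw_i=1.0000  μᵀw=0.1280
σ²=wᵀΣw=λ₁·μ_p+λ₂ = 0.360841·0.128 + -0.019532 = 0.026656 ≈ 0.0267

0.3161  0.1605  0.3428  0.1106  0.0699


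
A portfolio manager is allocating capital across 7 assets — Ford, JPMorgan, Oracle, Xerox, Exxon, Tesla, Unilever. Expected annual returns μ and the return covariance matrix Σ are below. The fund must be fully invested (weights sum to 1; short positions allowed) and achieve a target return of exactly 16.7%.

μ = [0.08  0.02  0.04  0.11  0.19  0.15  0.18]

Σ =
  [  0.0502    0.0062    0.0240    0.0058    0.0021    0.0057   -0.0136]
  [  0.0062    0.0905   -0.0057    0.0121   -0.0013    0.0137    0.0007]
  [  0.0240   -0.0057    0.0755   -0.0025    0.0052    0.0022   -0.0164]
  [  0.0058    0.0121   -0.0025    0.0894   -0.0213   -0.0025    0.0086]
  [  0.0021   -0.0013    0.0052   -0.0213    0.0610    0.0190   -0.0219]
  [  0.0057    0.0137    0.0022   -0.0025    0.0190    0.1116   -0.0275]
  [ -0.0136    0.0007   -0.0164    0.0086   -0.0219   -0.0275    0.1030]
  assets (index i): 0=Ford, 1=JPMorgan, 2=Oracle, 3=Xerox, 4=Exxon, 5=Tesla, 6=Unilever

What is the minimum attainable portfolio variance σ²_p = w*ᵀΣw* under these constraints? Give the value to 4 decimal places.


x=Σ⁻¹μ = [1.7554  -0.3046  0.3599  1.9524  4.4162  1.3596  3.1777]
y=Σ⁻¹𝟙 = [15.1143  7.9306  11.8617  13.5957  24.3674  7.9965  19.7200]
a=μᵀx=1.978511  b=𝟙ᵀx=12.716638  c=𝟙ᵀy=100.586173  D=ac−b²=37.297941
λ₁=(c·0.167−b)/D = (100.586173·0.167−12.716638)/37.297941 = 0.109423
λ₂=(a−b·0.167)/D = (1.978511−12.716638·0.167)/37.297941 = -0.003892
w* = 0.109423·x + -0.003892·y:
  w_0 = 0.109423·1.7554 + -0.003892·15.1143 = 0.1333  (Ford)
  w_1 = 0.109423·-0.3046 + -0.003892·7.9306 = -0.0642  (JPMorgan)
  w_2 = 0.109423·0.3599 + -0.003892·11.8617 = -0.0068  (Oracle)
  w_3 = 0.109423·1.9524 + -0.003892·13.5957 = 0.1607  (Xerox)
  w_4 = 0.109423·4.4162 + -0.003892·24.3674 = 0.3884  (Exxon)
  w_5 = 0.109423·1.3596 + -0.003892·7.9965 = 0.1177  (Tesla)
  w_6 = 0.109423·3.1777 + -0.003892·19.7200 = 0.2710  (Unilever)
Σw_i=1.0000  μᵀw=0.1670
σ²=wᵀΣw=λ₁·μ_p+λ₂ = 0.109423·0.167 + -0.003892 = 0.014382 ≈ 0.0144

0.0144


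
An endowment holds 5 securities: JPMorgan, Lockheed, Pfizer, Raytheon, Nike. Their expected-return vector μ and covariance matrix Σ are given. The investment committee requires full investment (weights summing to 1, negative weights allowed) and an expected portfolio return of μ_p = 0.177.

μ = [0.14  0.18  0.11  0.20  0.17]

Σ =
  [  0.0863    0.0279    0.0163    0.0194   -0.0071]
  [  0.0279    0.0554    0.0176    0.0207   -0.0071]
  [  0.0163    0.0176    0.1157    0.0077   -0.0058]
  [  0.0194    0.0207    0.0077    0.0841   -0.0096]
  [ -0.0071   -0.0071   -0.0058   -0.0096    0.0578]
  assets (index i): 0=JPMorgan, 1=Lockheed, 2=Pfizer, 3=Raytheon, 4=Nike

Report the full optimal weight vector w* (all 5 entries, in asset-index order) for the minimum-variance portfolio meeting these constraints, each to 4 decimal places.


0.0371  0.2941  0.0319  0.2361  0.4008

x=Σ⁻¹μ = [0.5595  2.5226  0.5408  2.0017  3.7065]
y=Σ⁻¹𝟙 = [6.1102  12.2309  6.3886  9.3686  21.7511]
a=μᵀx=1.622340  b=𝟙ᵀx=9.331137  c=𝟙ᵀy=55.849346  D=ac−b²=3.536486
λ₁=(c·0.177−b)/D = (55.849346·0.177−9.331137)/3.536486 = 0.156708
λ₂=(a−b·0.177)/D = (1.622340−9.331137·0.177)/3.536486 = -0.008277
w* = 0.156708·x + -0.008277·y:
  w_0 = 0.156708·0.5595 + -0.008277·6.1102 = 0.0371  (JPMorgan)
  w_1 = 0.156708·2.5226 + -0.008277·12.2309 = 0.2941  (Lockheed)
  w_2 = 0.156708·0.5408 + -0.008277·6.3886 = 0.0319  (Pfizer)
  w_3 = 0.156708·2.0017 + -0.008277·9.3686 = 0.2361  (Raytheon)
  w_4 = 0.156708·3.7065 + -0.008277·21.7511 = 0.4008  (Nike)
Σw_i=1.0000  μᵀw=0.1770
σ²=wᵀΣw=λ₁·μ_p+λ₂ = 0.156708·0.177 + -0.008277 = 0.019460 ≈ 0.0195


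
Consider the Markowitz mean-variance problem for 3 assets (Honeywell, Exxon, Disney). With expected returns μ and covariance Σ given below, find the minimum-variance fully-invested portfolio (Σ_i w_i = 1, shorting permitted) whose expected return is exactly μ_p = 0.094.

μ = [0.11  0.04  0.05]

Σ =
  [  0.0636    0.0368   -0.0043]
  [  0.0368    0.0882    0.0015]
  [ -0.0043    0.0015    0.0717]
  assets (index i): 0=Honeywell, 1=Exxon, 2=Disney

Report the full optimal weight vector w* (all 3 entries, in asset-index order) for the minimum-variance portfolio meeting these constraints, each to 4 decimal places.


u=Σ⁻¹μ = [2.0185  -0.4027  0.8268]
v=Σ⁻¹𝟙 = [13.5746  5.4250  14.6476]
a=μᵀu=0.247266  b=𝟙ᵀu=2.442587  c=𝟙ᵀv=33.647198  D=ac−b²=2.353569
λ₁=(c·0.094−b)/D = (33.647198·0.094−2.442587)/2.353569 = 0.306024
λ₂=(a−b·0.094)/D = (0.247266−2.442587·0.094)/2.353569 = 0.007505
w* = 0.306024·u + 0.007505·v:
  w_0 = 0.306024·2.0185 + 0.007505·13.5746 = 0.7196  (Honeywell)
  w_1 = 0.306024·-0.4027 + 0.007505·5.4250 = -0.0825  (Exxon)
  w_2 = 0.306024·0.8268 + 0.007505·14.6476 = 0.3630  (Disney)
Σw_i=1.0000  μᵀw=0.0940
σ²=wᵀΣw=λ₁·μ_p+λ₂ = 0.306024·0.094 + 0.007505 = 0.036271 ≈ 0.0363

0.7196  -0.0825  0.3630
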